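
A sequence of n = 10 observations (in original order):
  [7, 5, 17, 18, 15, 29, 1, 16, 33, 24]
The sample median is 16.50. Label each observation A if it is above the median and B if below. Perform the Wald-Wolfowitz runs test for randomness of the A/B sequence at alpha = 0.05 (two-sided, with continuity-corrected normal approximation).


Step 1: Compute median = 16.50; label A = above, B = below.
Labels in order: BBAABABBAA  (n_A = 5, n_B = 5)
Step 2: Count runs R = 6.
Step 3: Under H0 (random ordering), E[R] = 2*n_A*n_B/(n_A+n_B) + 1 = 2*5*5/10 + 1 = 6.0000.
        Var[R] = 2*n_A*n_B*(2*n_A*n_B - n_A - n_B) / ((n_A+n_B)^2 * (n_A+n_B-1)) = 2000/900 = 2.2222.
        SD[R] = 1.4907.
Step 4: R = E[R], so z = 0 with no continuity correction.
Step 5: Two-sided p-value via normal approximation = 2*(1 - Phi(|z|)) = 1.000000.
Step 6: alpha = 0.05. fail to reject H0.

R = 6, z = 0.0000, p = 1.000000, fail to reject H0.


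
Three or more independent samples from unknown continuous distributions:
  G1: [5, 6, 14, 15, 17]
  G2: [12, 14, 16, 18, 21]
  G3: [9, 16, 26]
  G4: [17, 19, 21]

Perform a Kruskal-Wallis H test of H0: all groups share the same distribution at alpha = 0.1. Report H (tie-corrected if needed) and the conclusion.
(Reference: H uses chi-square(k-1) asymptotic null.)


Step 1: Combine all N = 16 observations and assign midranks.
sorted (value, group, rank): (5,G1,1), (6,G1,2), (9,G3,3), (12,G2,4), (14,G1,5.5), (14,G2,5.5), (15,G1,7), (16,G2,8.5), (16,G3,8.5), (17,G1,10.5), (17,G4,10.5), (18,G2,12), (19,G4,13), (21,G2,14.5), (21,G4,14.5), (26,G3,16)
Step 2: Sum ranks within each group.
R_1 = 26 (n_1 = 5)
R_2 = 44.5 (n_2 = 5)
R_3 = 27.5 (n_3 = 3)
R_4 = 38 (n_4 = 3)
Step 3: H = 12/(N(N+1)) * sum(R_i^2/n_i) - 3(N+1)
     = 12/(16*17) * (26^2/5 + 44.5^2/5 + 27.5^2/3 + 38^2/3) - 3*17
     = 0.044118 * 1264.67 - 51
     = 4.794118.
Step 4: Ties present; correction factor C = 1 - 24/(16^3 - 16) = 0.994118. Corrected H = 4.794118 / 0.994118 = 4.822485.
Step 5: Under H0, H ~ chi^2(3); p-value = 0.185267.
Step 6: alpha = 0.1. fail to reject H0.

H = 4.8225, df = 3, p = 0.185267, fail to reject H0.


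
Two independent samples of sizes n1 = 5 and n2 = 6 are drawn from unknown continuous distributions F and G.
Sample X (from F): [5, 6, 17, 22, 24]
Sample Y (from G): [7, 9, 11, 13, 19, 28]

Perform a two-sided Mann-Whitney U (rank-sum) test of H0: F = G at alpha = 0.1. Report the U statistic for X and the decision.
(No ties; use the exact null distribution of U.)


Step 1: Combine and sort all 11 observations; assign midranks.
sorted (value, group): (5,X), (6,X), (7,Y), (9,Y), (11,Y), (13,Y), (17,X), (19,Y), (22,X), (24,X), (28,Y)
ranks: 5->1, 6->2, 7->3, 9->4, 11->5, 13->6, 17->7, 19->8, 22->9, 24->10, 28->11
Step 2: Rank sum for X: R1 = 1 + 2 + 7 + 9 + 10 = 29.
Step 3: U_X = R1 - n1(n1+1)/2 = 29 - 5*6/2 = 29 - 15 = 14.
       U_Y = n1*n2 - U_X = 30 - 14 = 16.
Step 4: No ties, so the exact null distribution of U (based on enumerating the C(11,5) = 462 equally likely rank assignments) gives the two-sided p-value.
Step 5: p-value = 0.930736; compare to alpha = 0.1. fail to reject H0.

U_X = 14, p = 0.930736, fail to reject H0 at alpha = 0.1.


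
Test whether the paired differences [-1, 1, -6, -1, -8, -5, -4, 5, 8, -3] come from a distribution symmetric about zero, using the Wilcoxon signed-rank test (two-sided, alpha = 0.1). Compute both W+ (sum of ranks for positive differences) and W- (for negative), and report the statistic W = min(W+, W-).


Step 1: Drop any zero differences (none here) and take |d_i|.
|d| = [1, 1, 6, 1, 8, 5, 4, 5, 8, 3]
Step 2: Midrank |d_i| (ties get averaged ranks).
ranks: |1|->2, |1|->2, |6|->8, |1|->2, |8|->9.5, |5|->6.5, |4|->5, |5|->6.5, |8|->9.5, |3|->4
Step 3: Attach original signs; sum ranks with positive sign and with negative sign.
W+ = 2 + 6.5 + 9.5 = 18
W- = 2 + 8 + 2 + 9.5 + 6.5 + 5 + 4 = 37
(Check: W+ + W- = 55 should equal n(n+1)/2 = 55.)
Step 4: Test statistic W = min(W+, W-) = 18.
Step 5: Ties in |d|, so use the tie-corrected normal approximation.
        E[W] = n(n+1)/4 = 10*11/4 = 27.5.
        Tie groups: |d|=1 (t=3), |d|=5 (t=2), |d|=8 (t=2); sum(t^3 - t) = 36.
        Var[W] = n(n+1)(2n+1)/24 - sum(t^3-t)/48 = 2310/24 - 36/48 = 95.5.
        z = (W - E[W]) / sqrt(Var[W]) = (18 - 27.5) / 9.7724 = -0.9721.
        Two-sided p = 2*Phi(z) = 0.330989.
Step 6: alpha = 0.1. fail to reject H0.

W+ = 18, W- = 37, W = min = 18, p = 0.330989, fail to reject H0.


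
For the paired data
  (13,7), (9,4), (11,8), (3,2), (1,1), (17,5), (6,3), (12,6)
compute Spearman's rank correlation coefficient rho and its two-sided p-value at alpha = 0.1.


Step 1: Rank x and y separately (midranks; no ties here).
rank(x): 13->7, 9->4, 11->5, 3->2, 1->1, 17->8, 6->3, 12->6
rank(y): 7->7, 4->4, 8->8, 2->2, 1->1, 5->5, 3->3, 6->6
Step 2: d_i = R_x(i) - R_y(i); compute d_i^2.
  (7-7)^2=0, (4-4)^2=0, (5-8)^2=9, (2-2)^2=0, (1-1)^2=0, (8-5)^2=9, (3-3)^2=0, (6-6)^2=0
sum(d^2) = 18.
Step 3: rho = 1 - 6*18 / (8*(8^2 - 1)) = 1 - 108/504 = 0.785714.
Step 4: Under H0, t = rho * sqrt((n-2)/(1-rho^2)) = 3.1113 ~ t(6).
Step 5: Two-sided p-value from the t-distribution with 6 df = 0.020815.
Step 6: alpha = 0.1. reject H0.

rho = 0.7857, p = 0.020815, reject H0 at alpha = 0.1.


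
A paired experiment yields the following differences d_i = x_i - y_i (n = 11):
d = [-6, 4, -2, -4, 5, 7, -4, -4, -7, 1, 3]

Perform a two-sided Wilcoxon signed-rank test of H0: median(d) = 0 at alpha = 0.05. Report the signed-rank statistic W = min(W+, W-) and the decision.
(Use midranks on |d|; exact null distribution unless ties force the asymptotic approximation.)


Step 1: Drop any zero differences (none here) and take |d_i|.
|d| = [6, 4, 2, 4, 5, 7, 4, 4, 7, 1, 3]
Step 2: Midrank |d_i| (ties get averaged ranks).
ranks: |6|->9, |4|->5.5, |2|->2, |4|->5.5, |5|->8, |7|->10.5, |4|->5.5, |4|->5.5, |7|->10.5, |1|->1, |3|->3
Step 3: Attach original signs; sum ranks with positive sign and with negative sign.
W+ = 5.5 + 8 + 10.5 + 1 + 3 = 28
W- = 9 + 2 + 5.5 + 5.5 + 5.5 + 10.5 = 38
(Check: W+ + W- = 66 should equal n(n+1)/2 = 66.)
Step 4: Test statistic W = min(W+, W-) = 28.
Step 5: Ties in |d|, so use the tie-corrected normal approximation.
        E[W] = n(n+1)/4 = 11*12/4 = 33.
        Tie groups: |d|=4 (t=4), |d|=7 (t=2); sum(t^3 - t) = 66.
        Var[W] = n(n+1)(2n+1)/24 - sum(t^3-t)/48 = 3036/24 - 66/48 = 125.125.
        z = (W - E[W]) / sqrt(Var[W]) = (28 - 33) / 11.1859 = -0.4470.
        Two-sided p = 2*Phi(z) = 0.654882.
Step 6: alpha = 0.05. fail to reject H0.

W+ = 28, W- = 38, W = min = 28, p = 0.654882, fail to reject H0.


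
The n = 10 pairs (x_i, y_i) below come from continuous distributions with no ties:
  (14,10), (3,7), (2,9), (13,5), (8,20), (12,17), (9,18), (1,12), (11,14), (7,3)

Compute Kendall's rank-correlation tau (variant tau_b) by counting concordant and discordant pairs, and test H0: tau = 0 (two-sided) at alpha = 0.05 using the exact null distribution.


Step 1: Enumerate the 45 unordered pairs (i,j) with i<j and classify each by sign(x_j-x_i) * sign(y_j-y_i).
  (1,2):dx=-11,dy=-3->C; (1,3):dx=-12,dy=-1->C; (1,4):dx=-1,dy=-5->C; (1,5):dx=-6,dy=+10->D
  (1,6):dx=-2,dy=+7->D; (1,7):dx=-5,dy=+8->D; (1,8):dx=-13,dy=+2->D; (1,9):dx=-3,dy=+4->D
  (1,10):dx=-7,dy=-7->C; (2,3):dx=-1,dy=+2->D; (2,4):dx=+10,dy=-2->D; (2,5):dx=+5,dy=+13->C
  (2,6):dx=+9,dy=+10->C; (2,7):dx=+6,dy=+11->C; (2,8):dx=-2,dy=+5->D; (2,9):dx=+8,dy=+7->C
  (2,10):dx=+4,dy=-4->D; (3,4):dx=+11,dy=-4->D; (3,5):dx=+6,dy=+11->C; (3,6):dx=+10,dy=+8->C
  (3,7):dx=+7,dy=+9->C; (3,8):dx=-1,dy=+3->D; (3,9):dx=+9,dy=+5->C; (3,10):dx=+5,dy=-6->D
  (4,5):dx=-5,dy=+15->D; (4,6):dx=-1,dy=+12->D; (4,7):dx=-4,dy=+13->D; (4,8):dx=-12,dy=+7->D
  (4,9):dx=-2,dy=+9->D; (4,10):dx=-6,dy=-2->C; (5,6):dx=+4,dy=-3->D; (5,7):dx=+1,dy=-2->D
  (5,8):dx=-7,dy=-8->C; (5,9):dx=+3,dy=-6->D; (5,10):dx=-1,dy=-17->C; (6,7):dx=-3,dy=+1->D
  (6,8):dx=-11,dy=-5->C; (6,9):dx=-1,dy=-3->C; (6,10):dx=-5,dy=-14->C; (7,8):dx=-8,dy=-6->C
  (7,9):dx=+2,dy=-4->D; (7,10):dx=-2,dy=-15->C; (8,9):dx=+10,dy=+2->C; (8,10):dx=+6,dy=-9->D
  (9,10):dx=-4,dy=-11->C
Step 2: C = 22, D = 23, total pairs = 45.
Step 3: tau = (C - D)/(n(n-1)/2) = (22 - 23)/45 = -0.022222.
Step 4: Exact two-sided p-value (enumerate n! = 3628800 permutations of y under H0): p = 1.000000.
Step 5: alpha = 0.05. fail to reject H0.

tau_b = -0.0222 (C=22, D=23), p = 1.000000, fail to reject H0.


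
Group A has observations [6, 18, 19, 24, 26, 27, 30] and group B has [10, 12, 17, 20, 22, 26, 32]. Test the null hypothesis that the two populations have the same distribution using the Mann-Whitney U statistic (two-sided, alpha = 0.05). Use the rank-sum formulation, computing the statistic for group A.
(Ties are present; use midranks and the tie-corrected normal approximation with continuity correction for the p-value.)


Step 1: Combine and sort all 14 observations; assign midranks.
sorted (value, group): (6,X), (10,Y), (12,Y), (17,Y), (18,X), (19,X), (20,Y), (22,Y), (24,X), (26,X), (26,Y), (27,X), (30,X), (32,Y)
ranks: 6->1, 10->2, 12->3, 17->4, 18->5, 19->6, 20->7, 22->8, 24->9, 26->10.5, 26->10.5, 27->12, 30->13, 32->14
Step 2: Rank sum for X: R1 = 1 + 5 + 6 + 9 + 10.5 + 12 + 13 = 56.5.
Step 3: U_X = R1 - n1(n1+1)/2 = 56.5 - 7*8/2 = 56.5 - 28 = 28.5.
       U_Y = n1*n2 - U_X = 49 - 28.5 = 20.5.
Step 4: Ties are present, so use the tie-corrected normal approximation (with continuity correction) for the p-value.
Step 5: p-value = 0.654365; compare to alpha = 0.05. fail to reject H0.

U_X = 28.5, p = 0.654365, fail to reject H0 at alpha = 0.05.


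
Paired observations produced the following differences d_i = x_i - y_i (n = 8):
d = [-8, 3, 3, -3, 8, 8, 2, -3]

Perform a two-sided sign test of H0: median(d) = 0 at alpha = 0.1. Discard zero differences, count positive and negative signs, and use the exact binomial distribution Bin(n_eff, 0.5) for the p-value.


Step 1: Discard zero differences. Original n = 8; n_eff = number of nonzero differences = 8.
Nonzero differences (with sign): -8, +3, +3, -3, +8, +8, +2, -3
Step 2: Count signs: positive = 5, negative = 3.
Step 3: Under H0: P(positive) = 0.5, so the number of positives S ~ Bin(8, 0.5).
Step 4: Two-sided exact p-value = sum of Bin(8,0.5) probabilities at or below the observed probability = 0.726562.
Step 5: alpha = 0.1. fail to reject H0.

n_eff = 8, pos = 5, neg = 3, p = 0.726562, fail to reject H0.


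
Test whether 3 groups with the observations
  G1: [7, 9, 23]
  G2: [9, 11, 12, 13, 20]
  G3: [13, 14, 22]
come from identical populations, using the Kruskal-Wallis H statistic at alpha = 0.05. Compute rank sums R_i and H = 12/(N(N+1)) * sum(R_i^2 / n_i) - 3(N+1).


Step 1: Combine all N = 11 observations and assign midranks.
sorted (value, group, rank): (7,G1,1), (9,G1,2.5), (9,G2,2.5), (11,G2,4), (12,G2,5), (13,G2,6.5), (13,G3,6.5), (14,G3,8), (20,G2,9), (22,G3,10), (23,G1,11)
Step 2: Sum ranks within each group.
R_1 = 14.5 (n_1 = 3)
R_2 = 27 (n_2 = 5)
R_3 = 24.5 (n_3 = 3)
Step 3: H = 12/(N(N+1)) * sum(R_i^2/n_i) - 3(N+1)
     = 12/(11*12) * (14.5^2/3 + 27^2/5 + 24.5^2/3) - 3*12
     = 0.090909 * 415.967 - 36
     = 1.815152.
Step 4: Ties present; correction factor C = 1 - 12/(11^3 - 11) = 0.990909. Corrected H = 1.815152 / 0.990909 = 1.831804.
Step 5: Under H0, H ~ chi^2(2); p-value = 0.400155.
Step 6: alpha = 0.05. fail to reject H0.

H = 1.8318, df = 2, p = 0.400155, fail to reject H0.


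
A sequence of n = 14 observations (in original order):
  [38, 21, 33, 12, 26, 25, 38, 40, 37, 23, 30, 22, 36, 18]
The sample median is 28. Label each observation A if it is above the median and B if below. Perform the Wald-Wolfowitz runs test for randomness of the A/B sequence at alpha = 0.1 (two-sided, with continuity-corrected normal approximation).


Step 1: Compute median = 28; label A = above, B = below.
Labels in order: ABABBBAAABABAB  (n_A = 7, n_B = 7)
Step 2: Count runs R = 10.
Step 3: Under H0 (random ordering), E[R] = 2*n_A*n_B/(n_A+n_B) + 1 = 2*7*7/14 + 1 = 8.0000.
        Var[R] = 2*n_A*n_B*(2*n_A*n_B - n_A - n_B) / ((n_A+n_B)^2 * (n_A+n_B-1)) = 8232/2548 = 3.2308.
        SD[R] = 1.7974.
Step 4: Continuity-corrected z = (R - 0.5 - E[R]) / SD[R] = (10 - 0.5 - 8.0000) / 1.7974 = 0.8345.
Step 5: Two-sided p-value via normal approximation = 2*(1 - Phi(|z|)) = 0.403986.
Step 6: alpha = 0.1. fail to reject H0.

R = 10, z = 0.8345, p = 0.403986, fail to reject H0.


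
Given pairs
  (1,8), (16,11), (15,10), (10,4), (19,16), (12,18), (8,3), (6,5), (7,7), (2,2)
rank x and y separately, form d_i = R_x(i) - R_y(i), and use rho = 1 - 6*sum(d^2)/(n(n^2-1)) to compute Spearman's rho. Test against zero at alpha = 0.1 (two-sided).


Step 1: Rank x and y separately (midranks; no ties here).
rank(x): 1->1, 16->9, 15->8, 10->6, 19->10, 12->7, 8->5, 6->3, 7->4, 2->2
rank(y): 8->6, 11->8, 10->7, 4->3, 16->9, 18->10, 3->2, 5->4, 7->5, 2->1
Step 2: d_i = R_x(i) - R_y(i); compute d_i^2.
  (1-6)^2=25, (9-8)^2=1, (8-7)^2=1, (6-3)^2=9, (10-9)^2=1, (7-10)^2=9, (5-2)^2=9, (3-4)^2=1, (4-5)^2=1, (2-1)^2=1
sum(d^2) = 58.
Step 3: rho = 1 - 6*58 / (10*(10^2 - 1)) = 1 - 348/990 = 0.648485.
Step 4: Under H0, t = rho * sqrt((n-2)/(1-rho^2)) = 2.4095 ~ t(8).
Step 5: Two-sided p-value from the t-distribution with 8 df = 0.042540.
Step 6: alpha = 0.1. reject H0.

rho = 0.6485, p = 0.042540, reject H0 at alpha = 0.1.


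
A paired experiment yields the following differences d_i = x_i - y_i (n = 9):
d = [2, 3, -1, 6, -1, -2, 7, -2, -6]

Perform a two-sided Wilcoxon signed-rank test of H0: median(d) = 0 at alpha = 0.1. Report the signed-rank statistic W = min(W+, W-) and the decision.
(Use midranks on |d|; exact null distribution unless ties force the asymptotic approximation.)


Step 1: Drop any zero differences (none here) and take |d_i|.
|d| = [2, 3, 1, 6, 1, 2, 7, 2, 6]
Step 2: Midrank |d_i| (ties get averaged ranks).
ranks: |2|->4, |3|->6, |1|->1.5, |6|->7.5, |1|->1.5, |2|->4, |7|->9, |2|->4, |6|->7.5
Step 3: Attach original signs; sum ranks with positive sign and with negative sign.
W+ = 4 + 6 + 7.5 + 9 = 26.5
W- = 1.5 + 1.5 + 4 + 4 + 7.5 = 18.5
(Check: W+ + W- = 45 should equal n(n+1)/2 = 45.)
Step 4: Test statistic W = min(W+, W-) = 18.5.
Step 5: Ties in |d|, so use the tie-corrected normal approximation.
        E[W] = n(n+1)/4 = 9*10/4 = 22.5.
        Tie groups: |d|=1 (t=2), |d|=2 (t=3), |d|=6 (t=2); sum(t^3 - t) = 36.
        Var[W] = n(n+1)(2n+1)/24 - sum(t^3-t)/48 = 1710/24 - 36/48 = 70.5.
        z = (W - E[W]) / sqrt(Var[W]) = (18.5 - 22.5) / 8.3964 = -0.4764.
        Two-sided p = 2*Phi(z) = 0.633794.
Step 6: alpha = 0.1. fail to reject H0.

W+ = 26.5, W- = 18.5, W = min = 18.5, p = 0.633794, fail to reject H0.


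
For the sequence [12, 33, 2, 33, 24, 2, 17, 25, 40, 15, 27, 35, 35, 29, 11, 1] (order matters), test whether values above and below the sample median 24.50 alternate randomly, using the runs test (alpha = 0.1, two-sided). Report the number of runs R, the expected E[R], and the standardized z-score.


Step 1: Compute median = 24.50; label A = above, B = below.
Labels in order: BABABBBAABAAAABB  (n_A = 8, n_B = 8)
Step 2: Count runs R = 9.
Step 3: Under H0 (random ordering), E[R] = 2*n_A*n_B/(n_A+n_B) + 1 = 2*8*8/16 + 1 = 9.0000.
        Var[R] = 2*n_A*n_B*(2*n_A*n_B - n_A - n_B) / ((n_A+n_B)^2 * (n_A+n_B-1)) = 14336/3840 = 3.7333.
        SD[R] = 1.9322.
Step 4: R = E[R], so z = 0 with no continuity correction.
Step 5: Two-sided p-value via normal approximation = 2*(1 - Phi(|z|)) = 1.000000.
Step 6: alpha = 0.1. fail to reject H0.

R = 9, z = 0.0000, p = 1.000000, fail to reject H0.


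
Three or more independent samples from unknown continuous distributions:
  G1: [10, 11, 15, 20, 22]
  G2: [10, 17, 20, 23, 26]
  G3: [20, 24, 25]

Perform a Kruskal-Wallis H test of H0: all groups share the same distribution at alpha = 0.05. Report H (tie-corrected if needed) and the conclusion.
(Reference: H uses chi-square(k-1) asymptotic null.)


Step 1: Combine all N = 13 observations and assign midranks.
sorted (value, group, rank): (10,G1,1.5), (10,G2,1.5), (11,G1,3), (15,G1,4), (17,G2,5), (20,G1,7), (20,G2,7), (20,G3,7), (22,G1,9), (23,G2,10), (24,G3,11), (25,G3,12), (26,G2,13)
Step 2: Sum ranks within each group.
R_1 = 24.5 (n_1 = 5)
R_2 = 36.5 (n_2 = 5)
R_3 = 30 (n_3 = 3)
Step 3: H = 12/(N(N+1)) * sum(R_i^2/n_i) - 3(N+1)
     = 12/(13*14) * (24.5^2/5 + 36.5^2/5 + 30^2/3) - 3*14
     = 0.065934 * 686.5 - 42
     = 3.263736.
Step 4: Ties present; correction factor C = 1 - 30/(13^3 - 13) = 0.986264. Corrected H = 3.263736 / 0.986264 = 3.309192.
Step 5: Under H0, H ~ chi^2(2); p-value = 0.191169.
Step 6: alpha = 0.05. fail to reject H0.

H = 3.3092, df = 2, p = 0.191169, fail to reject H0.


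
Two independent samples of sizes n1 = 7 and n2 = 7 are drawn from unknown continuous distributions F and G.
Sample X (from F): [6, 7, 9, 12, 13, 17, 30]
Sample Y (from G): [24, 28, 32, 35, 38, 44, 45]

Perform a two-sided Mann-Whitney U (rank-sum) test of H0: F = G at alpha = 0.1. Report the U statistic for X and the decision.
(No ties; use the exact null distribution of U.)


Step 1: Combine and sort all 14 observations; assign midranks.
sorted (value, group): (6,X), (7,X), (9,X), (12,X), (13,X), (17,X), (24,Y), (28,Y), (30,X), (32,Y), (35,Y), (38,Y), (44,Y), (45,Y)
ranks: 6->1, 7->2, 9->3, 12->4, 13->5, 17->6, 24->7, 28->8, 30->9, 32->10, 35->11, 38->12, 44->13, 45->14
Step 2: Rank sum for X: R1 = 1 + 2 + 3 + 4 + 5 + 6 + 9 = 30.
Step 3: U_X = R1 - n1(n1+1)/2 = 30 - 7*8/2 = 30 - 28 = 2.
       U_Y = n1*n2 - U_X = 49 - 2 = 47.
Step 4: No ties, so the exact null distribution of U (based on enumerating the C(14,7) = 3432 equally likely rank assignments) gives the two-sided p-value.
Step 5: p-value = 0.002331; compare to alpha = 0.1. reject H0.

U_X = 2, p = 0.002331, reject H0 at alpha = 0.1.


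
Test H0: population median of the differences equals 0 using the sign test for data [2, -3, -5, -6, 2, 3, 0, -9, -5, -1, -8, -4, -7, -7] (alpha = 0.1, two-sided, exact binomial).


Step 1: Discard zero differences. Original n = 14; n_eff = number of nonzero differences = 13.
Nonzero differences (with sign): +2, -3, -5, -6, +2, +3, -9, -5, -1, -8, -4, -7, -7
Step 2: Count signs: positive = 3, negative = 10.
Step 3: Under H0: P(positive) = 0.5, so the number of positives S ~ Bin(13, 0.5).
Step 4: Two-sided exact p-value = sum of Bin(13,0.5) probabilities at or below the observed probability = 0.092285.
Step 5: alpha = 0.1. reject H0.

n_eff = 13, pos = 3, neg = 10, p = 0.092285, reject H0.


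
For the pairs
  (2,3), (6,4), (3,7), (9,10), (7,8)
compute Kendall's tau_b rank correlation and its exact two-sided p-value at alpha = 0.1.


Step 1: Enumerate the 10 unordered pairs (i,j) with i<j and classify each by sign(x_j-x_i) * sign(y_j-y_i).
  (1,2):dx=+4,dy=+1->C; (1,3):dx=+1,dy=+4->C; (1,4):dx=+7,dy=+7->C; (1,5):dx=+5,dy=+5->C
  (2,3):dx=-3,dy=+3->D; (2,4):dx=+3,dy=+6->C; (2,5):dx=+1,dy=+4->C; (3,4):dx=+6,dy=+3->C
  (3,5):dx=+4,dy=+1->C; (4,5):dx=-2,dy=-2->C
Step 2: C = 9, D = 1, total pairs = 10.
Step 3: tau = (C - D)/(n(n-1)/2) = (9 - 1)/10 = 0.800000.
Step 4: Exact two-sided p-value (enumerate n! = 120 permutations of y under H0): p = 0.083333.
Step 5: alpha = 0.1. reject H0.

tau_b = 0.8000 (C=9, D=1), p = 0.083333, reject H0.


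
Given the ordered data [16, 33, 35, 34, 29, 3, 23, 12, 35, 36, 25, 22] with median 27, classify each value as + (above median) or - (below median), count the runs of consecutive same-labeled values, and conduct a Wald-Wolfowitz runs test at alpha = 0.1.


Step 1: Compute median = 27; label A = above, B = below.
Labels in order: BAAAABBBAABB  (n_A = 6, n_B = 6)
Step 2: Count runs R = 5.
Step 3: Under H0 (random ordering), E[R] = 2*n_A*n_B/(n_A+n_B) + 1 = 2*6*6/12 + 1 = 7.0000.
        Var[R] = 2*n_A*n_B*(2*n_A*n_B - n_A - n_B) / ((n_A+n_B)^2 * (n_A+n_B-1)) = 4320/1584 = 2.7273.
        SD[R] = 1.6514.
Step 4: Continuity-corrected z = (R + 0.5 - E[R]) / SD[R] = (5 + 0.5 - 7.0000) / 1.6514 = -0.9083.
Step 5: Two-sided p-value via normal approximation = 2*(1 - Phi(|z|)) = 0.363722.
Step 6: alpha = 0.1. fail to reject H0.

R = 5, z = -0.9083, p = 0.363722, fail to reject H0.


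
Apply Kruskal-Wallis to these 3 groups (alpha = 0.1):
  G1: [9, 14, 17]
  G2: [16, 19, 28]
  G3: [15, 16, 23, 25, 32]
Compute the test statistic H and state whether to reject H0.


Step 1: Combine all N = 11 observations and assign midranks.
sorted (value, group, rank): (9,G1,1), (14,G1,2), (15,G3,3), (16,G2,4.5), (16,G3,4.5), (17,G1,6), (19,G2,7), (23,G3,8), (25,G3,9), (28,G2,10), (32,G3,11)
Step 2: Sum ranks within each group.
R_1 = 9 (n_1 = 3)
R_2 = 21.5 (n_2 = 3)
R_3 = 35.5 (n_3 = 5)
Step 3: H = 12/(N(N+1)) * sum(R_i^2/n_i) - 3(N+1)
     = 12/(11*12) * (9^2/3 + 21.5^2/3 + 35.5^2/5) - 3*12
     = 0.090909 * 433.133 - 36
     = 3.375758.
Step 4: Ties present; correction factor C = 1 - 6/(11^3 - 11) = 0.995455. Corrected H = 3.375758 / 0.995455 = 3.391172.
Step 5: Under H0, H ~ chi^2(2); p-value = 0.183492.
Step 6: alpha = 0.1. fail to reject H0.

H = 3.3912, df = 2, p = 0.183492, fail to reject H0.


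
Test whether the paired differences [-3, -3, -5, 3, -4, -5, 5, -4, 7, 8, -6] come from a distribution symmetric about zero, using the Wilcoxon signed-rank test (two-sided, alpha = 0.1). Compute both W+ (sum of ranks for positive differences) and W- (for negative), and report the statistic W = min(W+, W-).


Step 1: Drop any zero differences (none here) and take |d_i|.
|d| = [3, 3, 5, 3, 4, 5, 5, 4, 7, 8, 6]
Step 2: Midrank |d_i| (ties get averaged ranks).
ranks: |3|->2, |3|->2, |5|->7, |3|->2, |4|->4.5, |5|->7, |5|->7, |4|->4.5, |7|->10, |8|->11, |6|->9
Step 3: Attach original signs; sum ranks with positive sign and with negative sign.
W+ = 2 + 7 + 10 + 11 = 30
W- = 2 + 2 + 7 + 4.5 + 7 + 4.5 + 9 = 36
(Check: W+ + W- = 66 should equal n(n+1)/2 = 66.)
Step 4: Test statistic W = min(W+, W-) = 30.
Step 5: Ties in |d|, so use the tie-corrected normal approximation.
        E[W] = n(n+1)/4 = 11*12/4 = 33.
        Tie groups: |d|=3 (t=3), |d|=4 (t=2), |d|=5 (t=3); sum(t^3 - t) = 54.
        Var[W] = n(n+1)(2n+1)/24 - sum(t^3-t)/48 = 3036/24 - 54/48 = 125.375.
        z = (W - E[W]) / sqrt(Var[W]) = (30 - 33) / 11.1971 = -0.2679.
        Two-sided p = 2*Phi(z) = 0.788756.
Step 6: alpha = 0.1. fail to reject H0.

W+ = 30, W- = 36, W = min = 30, p = 0.788756, fail to reject H0.


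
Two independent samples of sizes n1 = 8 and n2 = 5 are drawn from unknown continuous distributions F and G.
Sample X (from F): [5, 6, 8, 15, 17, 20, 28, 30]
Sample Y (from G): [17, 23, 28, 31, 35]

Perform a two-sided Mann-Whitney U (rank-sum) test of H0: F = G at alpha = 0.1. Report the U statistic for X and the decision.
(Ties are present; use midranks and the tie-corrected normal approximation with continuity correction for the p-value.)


Step 1: Combine and sort all 13 observations; assign midranks.
sorted (value, group): (5,X), (6,X), (8,X), (15,X), (17,X), (17,Y), (20,X), (23,Y), (28,X), (28,Y), (30,X), (31,Y), (35,Y)
ranks: 5->1, 6->2, 8->3, 15->4, 17->5.5, 17->5.5, 20->7, 23->8, 28->9.5, 28->9.5, 30->11, 31->12, 35->13
Step 2: Rank sum for X: R1 = 1 + 2 + 3 + 4 + 5.5 + 7 + 9.5 + 11 = 43.
Step 3: U_X = R1 - n1(n1+1)/2 = 43 - 8*9/2 = 43 - 36 = 7.
       U_Y = n1*n2 - U_X = 40 - 7 = 33.
Step 4: Ties are present, so use the tie-corrected normal approximation (with continuity correction) for the p-value.
Step 5: p-value = 0.066526; compare to alpha = 0.1. reject H0.

U_X = 7, p = 0.066526, reject H0 at alpha = 0.1.


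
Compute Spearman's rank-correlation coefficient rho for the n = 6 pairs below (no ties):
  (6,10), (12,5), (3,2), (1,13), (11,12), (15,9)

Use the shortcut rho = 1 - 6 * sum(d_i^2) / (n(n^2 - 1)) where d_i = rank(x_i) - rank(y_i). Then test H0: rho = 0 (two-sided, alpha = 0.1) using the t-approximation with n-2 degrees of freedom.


Step 1: Rank x and y separately (midranks; no ties here).
rank(x): 6->3, 12->5, 3->2, 1->1, 11->4, 15->6
rank(y): 10->4, 5->2, 2->1, 13->6, 12->5, 9->3
Step 2: d_i = R_x(i) - R_y(i); compute d_i^2.
  (3-4)^2=1, (5-2)^2=9, (2-1)^2=1, (1-6)^2=25, (4-5)^2=1, (6-3)^2=9
sum(d^2) = 46.
Step 3: rho = 1 - 6*46 / (6*(6^2 - 1)) = 1 - 276/210 = -0.314286.
Step 4: Under H0, t = rho * sqrt((n-2)/(1-rho^2)) = -0.6621 ~ t(4).
Step 5: Two-sided p-value from the t-distribution with 4 df = 0.544093.
Step 6: alpha = 0.1. fail to reject H0.

rho = -0.3143, p = 0.544093, fail to reject H0 at alpha = 0.1.


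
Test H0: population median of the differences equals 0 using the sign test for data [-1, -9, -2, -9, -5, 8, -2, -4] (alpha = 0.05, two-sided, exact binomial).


Step 1: Discard zero differences. Original n = 8; n_eff = number of nonzero differences = 8.
Nonzero differences (with sign): -1, -9, -2, -9, -5, +8, -2, -4
Step 2: Count signs: positive = 1, negative = 7.
Step 3: Under H0: P(positive) = 0.5, so the number of positives S ~ Bin(8, 0.5).
Step 4: Two-sided exact p-value = sum of Bin(8,0.5) probabilities at or below the observed probability = 0.070312.
Step 5: alpha = 0.05. fail to reject H0.

n_eff = 8, pos = 1, neg = 7, p = 0.070312, fail to reject H0.


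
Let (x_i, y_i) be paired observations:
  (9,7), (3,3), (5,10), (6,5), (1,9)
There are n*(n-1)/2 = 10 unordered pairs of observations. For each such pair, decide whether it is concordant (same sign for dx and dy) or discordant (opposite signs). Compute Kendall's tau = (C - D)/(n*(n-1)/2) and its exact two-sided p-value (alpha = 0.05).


Step 1: Enumerate the 10 unordered pairs (i,j) with i<j and classify each by sign(x_j-x_i) * sign(y_j-y_i).
  (1,2):dx=-6,dy=-4->C; (1,3):dx=-4,dy=+3->D; (1,4):dx=-3,dy=-2->C; (1,5):dx=-8,dy=+2->D
  (2,3):dx=+2,dy=+7->C; (2,4):dx=+3,dy=+2->C; (2,5):dx=-2,dy=+6->D; (3,4):dx=+1,dy=-5->D
  (3,5):dx=-4,dy=-1->C; (4,5):dx=-5,dy=+4->D
Step 2: C = 5, D = 5, total pairs = 10.
Step 3: tau = (C - D)/(n(n-1)/2) = (5 - 5)/10 = 0.000000.
Step 4: Exact two-sided p-value (enumerate n! = 120 permutations of y under H0): p = 1.000000.
Step 5: alpha = 0.05. fail to reject H0.

tau_b = 0.0000 (C=5, D=5), p = 1.000000, fail to reject H0.


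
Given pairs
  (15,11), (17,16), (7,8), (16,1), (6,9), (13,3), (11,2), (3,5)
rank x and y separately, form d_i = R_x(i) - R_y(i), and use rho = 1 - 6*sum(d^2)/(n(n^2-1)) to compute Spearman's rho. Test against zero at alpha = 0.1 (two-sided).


Step 1: Rank x and y separately (midranks; no ties here).
rank(x): 15->6, 17->8, 7->3, 16->7, 6->2, 13->5, 11->4, 3->1
rank(y): 11->7, 16->8, 8->5, 1->1, 9->6, 3->3, 2->2, 5->4
Step 2: d_i = R_x(i) - R_y(i); compute d_i^2.
  (6-7)^2=1, (8-8)^2=0, (3-5)^2=4, (7-1)^2=36, (2-6)^2=16, (5-3)^2=4, (4-2)^2=4, (1-4)^2=9
sum(d^2) = 74.
Step 3: rho = 1 - 6*74 / (8*(8^2 - 1)) = 1 - 444/504 = 0.119048.
Step 4: Under H0, t = rho * sqrt((n-2)/(1-rho^2)) = 0.2937 ~ t(6).
Step 5: Two-sided p-value from the t-distribution with 6 df = 0.778886.
Step 6: alpha = 0.1. fail to reject H0.

rho = 0.1190, p = 0.778886, fail to reject H0 at alpha = 0.1.


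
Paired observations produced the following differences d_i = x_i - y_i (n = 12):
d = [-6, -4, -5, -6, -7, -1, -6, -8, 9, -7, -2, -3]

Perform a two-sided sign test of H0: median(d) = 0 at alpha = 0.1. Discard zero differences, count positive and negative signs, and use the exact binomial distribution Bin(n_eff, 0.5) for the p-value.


Step 1: Discard zero differences. Original n = 12; n_eff = number of nonzero differences = 12.
Nonzero differences (with sign): -6, -4, -5, -6, -7, -1, -6, -8, +9, -7, -2, -3
Step 2: Count signs: positive = 1, negative = 11.
Step 3: Under H0: P(positive) = 0.5, so the number of positives S ~ Bin(12, 0.5).
Step 4: Two-sided exact p-value = sum of Bin(12,0.5) probabilities at or below the observed probability = 0.006348.
Step 5: alpha = 0.1. reject H0.

n_eff = 12, pos = 1, neg = 11, p = 0.006348, reject H0.


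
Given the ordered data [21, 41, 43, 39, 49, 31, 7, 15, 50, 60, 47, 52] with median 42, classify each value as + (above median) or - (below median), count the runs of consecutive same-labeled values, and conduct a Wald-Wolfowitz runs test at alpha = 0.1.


Step 1: Compute median = 42; label A = above, B = below.
Labels in order: BBABABBBAAAA  (n_A = 6, n_B = 6)
Step 2: Count runs R = 6.
Step 3: Under H0 (random ordering), E[R] = 2*n_A*n_B/(n_A+n_B) + 1 = 2*6*6/12 + 1 = 7.0000.
        Var[R] = 2*n_A*n_B*(2*n_A*n_B - n_A - n_B) / ((n_A+n_B)^2 * (n_A+n_B-1)) = 4320/1584 = 2.7273.
        SD[R] = 1.6514.
Step 4: Continuity-corrected z = (R + 0.5 - E[R]) / SD[R] = (6 + 0.5 - 7.0000) / 1.6514 = -0.3028.
Step 5: Two-sided p-value via normal approximation = 2*(1 - Phi(|z|)) = 0.762069.
Step 6: alpha = 0.1. fail to reject H0.

R = 6, z = -0.3028, p = 0.762069, fail to reject H0.


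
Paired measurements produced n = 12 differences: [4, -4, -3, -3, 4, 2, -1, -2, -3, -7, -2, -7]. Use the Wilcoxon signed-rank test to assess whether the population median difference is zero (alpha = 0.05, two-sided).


Step 1: Drop any zero differences (none here) and take |d_i|.
|d| = [4, 4, 3, 3, 4, 2, 1, 2, 3, 7, 2, 7]
Step 2: Midrank |d_i| (ties get averaged ranks).
ranks: |4|->9, |4|->9, |3|->6, |3|->6, |4|->9, |2|->3, |1|->1, |2|->3, |3|->6, |7|->11.5, |2|->3, |7|->11.5
Step 3: Attach original signs; sum ranks with positive sign and with negative sign.
W+ = 9 + 9 + 3 = 21
W- = 9 + 6 + 6 + 1 + 3 + 6 + 11.5 + 3 + 11.5 = 57
(Check: W+ + W- = 78 should equal n(n+1)/2 = 78.)
Step 4: Test statistic W = min(W+, W-) = 21.
Step 5: Ties in |d|, so use the tie-corrected normal approximation.
        E[W] = n(n+1)/4 = 12*13/4 = 39.
        Tie groups: |d|=2 (t=3), |d|=3 (t=3), |d|=4 (t=3), |d|=7 (t=2); sum(t^3 - t) = 78.
        Var[W] = n(n+1)(2n+1)/24 - sum(t^3-t)/48 = 3900/24 - 78/48 = 160.875.
        z = (W - E[W]) / sqrt(Var[W]) = (21 - 39) / 12.6837 = -1.4191.
        Two-sided p = 2*Phi(z) = 0.155855.
Step 6: alpha = 0.05. fail to reject H0.

W+ = 21, W- = 57, W = min = 21, p = 0.155855, fail to reject H0.


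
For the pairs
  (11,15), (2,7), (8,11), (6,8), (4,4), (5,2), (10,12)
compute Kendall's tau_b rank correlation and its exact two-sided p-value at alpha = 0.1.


Step 1: Enumerate the 21 unordered pairs (i,j) with i<j and classify each by sign(x_j-x_i) * sign(y_j-y_i).
  (1,2):dx=-9,dy=-8->C; (1,3):dx=-3,dy=-4->C; (1,4):dx=-5,dy=-7->C; (1,5):dx=-7,dy=-11->C
  (1,6):dx=-6,dy=-13->C; (1,7):dx=-1,dy=-3->C; (2,3):dx=+6,dy=+4->C; (2,4):dx=+4,dy=+1->C
  (2,5):dx=+2,dy=-3->D; (2,6):dx=+3,dy=-5->D; (2,7):dx=+8,dy=+5->C; (3,4):dx=-2,dy=-3->C
  (3,5):dx=-4,dy=-7->C; (3,6):dx=-3,dy=-9->C; (3,7):dx=+2,dy=+1->C; (4,5):dx=-2,dy=-4->C
  (4,6):dx=-1,dy=-6->C; (4,7):dx=+4,dy=+4->C; (5,6):dx=+1,dy=-2->D; (5,7):dx=+6,dy=+8->C
  (6,7):dx=+5,dy=+10->C
Step 2: C = 18, D = 3, total pairs = 21.
Step 3: tau = (C - D)/(n(n-1)/2) = (18 - 3)/21 = 0.714286.
Step 4: Exact two-sided p-value (enumerate n! = 5040 permutations of y under H0): p = 0.030159.
Step 5: alpha = 0.1. reject H0.

tau_b = 0.7143 (C=18, D=3), p = 0.030159, reject H0.


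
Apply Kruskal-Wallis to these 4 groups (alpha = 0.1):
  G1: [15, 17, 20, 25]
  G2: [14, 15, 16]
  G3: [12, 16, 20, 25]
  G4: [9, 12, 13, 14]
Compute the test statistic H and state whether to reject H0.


Step 1: Combine all N = 15 observations and assign midranks.
sorted (value, group, rank): (9,G4,1), (12,G3,2.5), (12,G4,2.5), (13,G4,4), (14,G2,5.5), (14,G4,5.5), (15,G1,7.5), (15,G2,7.5), (16,G2,9.5), (16,G3,9.5), (17,G1,11), (20,G1,12.5), (20,G3,12.5), (25,G1,14.5), (25,G3,14.5)
Step 2: Sum ranks within each group.
R_1 = 45.5 (n_1 = 4)
R_2 = 22.5 (n_2 = 3)
R_3 = 39 (n_3 = 4)
R_4 = 13 (n_4 = 4)
Step 3: H = 12/(N(N+1)) * sum(R_i^2/n_i) - 3(N+1)
     = 12/(15*16) * (45.5^2/4 + 22.5^2/3 + 39^2/4 + 13^2/4) - 3*16
     = 0.050000 * 1108.81 - 48
     = 7.440625.
Step 4: Ties present; correction factor C = 1 - 36/(15^3 - 15) = 0.989286. Corrected H = 7.440625 / 0.989286 = 7.521209.
Step 5: Under H0, H ~ chi^2(3); p-value = 0.057016.
Step 6: alpha = 0.1. reject H0.

H = 7.5212, df = 3, p = 0.057016, reject H0.


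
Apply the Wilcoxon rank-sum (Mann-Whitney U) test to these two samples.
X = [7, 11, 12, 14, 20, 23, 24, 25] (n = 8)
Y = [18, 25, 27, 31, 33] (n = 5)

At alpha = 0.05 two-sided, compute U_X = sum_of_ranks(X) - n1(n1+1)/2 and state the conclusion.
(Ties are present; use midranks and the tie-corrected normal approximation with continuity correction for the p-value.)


Step 1: Combine and sort all 13 observations; assign midranks.
sorted (value, group): (7,X), (11,X), (12,X), (14,X), (18,Y), (20,X), (23,X), (24,X), (25,X), (25,Y), (27,Y), (31,Y), (33,Y)
ranks: 7->1, 11->2, 12->3, 14->4, 18->5, 20->6, 23->7, 24->8, 25->9.5, 25->9.5, 27->11, 31->12, 33->13
Step 2: Rank sum for X: R1 = 1 + 2 + 3 + 4 + 6 + 7 + 8 + 9.5 = 40.5.
Step 3: U_X = R1 - n1(n1+1)/2 = 40.5 - 8*9/2 = 40.5 - 36 = 4.5.
       U_Y = n1*n2 - U_X = 40 - 4.5 = 35.5.
Step 4: Ties are present, so use the tie-corrected normal approximation (with continuity correction) for the p-value.
Step 5: p-value = 0.027892; compare to alpha = 0.05. reject H0.

U_X = 4.5, p = 0.027892, reject H0 at alpha = 0.05.


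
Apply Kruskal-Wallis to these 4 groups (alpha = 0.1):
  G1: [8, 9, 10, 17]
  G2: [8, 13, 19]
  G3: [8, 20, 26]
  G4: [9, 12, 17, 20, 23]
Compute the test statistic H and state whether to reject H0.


Step 1: Combine all N = 15 observations and assign midranks.
sorted (value, group, rank): (8,G1,2), (8,G2,2), (8,G3,2), (9,G1,4.5), (9,G4,4.5), (10,G1,6), (12,G4,7), (13,G2,8), (17,G1,9.5), (17,G4,9.5), (19,G2,11), (20,G3,12.5), (20,G4,12.5), (23,G4,14), (26,G3,15)
Step 2: Sum ranks within each group.
R_1 = 22 (n_1 = 4)
R_2 = 21 (n_2 = 3)
R_3 = 29.5 (n_3 = 3)
R_4 = 47.5 (n_4 = 5)
Step 3: H = 12/(N(N+1)) * sum(R_i^2/n_i) - 3(N+1)
     = 12/(15*16) * (22^2/4 + 21^2/3 + 29.5^2/3 + 47.5^2/5) - 3*16
     = 0.050000 * 1009.33 - 48
     = 2.466667.
Step 4: Ties present; correction factor C = 1 - 42/(15^3 - 15) = 0.987500. Corrected H = 2.466667 / 0.987500 = 2.497890.
Step 5: Under H0, H ~ chi^2(3); p-value = 0.475672.
Step 6: alpha = 0.1. fail to reject H0.

H = 2.4979, df = 3, p = 0.475672, fail to reject H0.


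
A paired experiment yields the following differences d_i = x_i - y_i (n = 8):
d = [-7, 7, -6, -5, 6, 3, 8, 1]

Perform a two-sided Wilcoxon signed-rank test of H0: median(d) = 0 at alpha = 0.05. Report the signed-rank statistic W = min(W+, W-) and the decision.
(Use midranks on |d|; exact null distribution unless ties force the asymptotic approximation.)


Step 1: Drop any zero differences (none here) and take |d_i|.
|d| = [7, 7, 6, 5, 6, 3, 8, 1]
Step 2: Midrank |d_i| (ties get averaged ranks).
ranks: |7|->6.5, |7|->6.5, |6|->4.5, |5|->3, |6|->4.5, |3|->2, |8|->8, |1|->1
Step 3: Attach original signs; sum ranks with positive sign and with negative sign.
W+ = 6.5 + 4.5 + 2 + 8 + 1 = 22
W- = 6.5 + 4.5 + 3 = 14
(Check: W+ + W- = 36 should equal n(n+1)/2 = 36.)
Step 4: Test statistic W = min(W+, W-) = 14.
Step 5: Ties in |d|, so use the tie-corrected normal approximation.
        E[W] = n(n+1)/4 = 8*9/4 = 18.
        Tie groups: |d|=6 (t=2), |d|=7 (t=2); sum(t^3 - t) = 12.
        Var[W] = n(n+1)(2n+1)/24 - sum(t^3-t)/48 = 1224/24 - 12/48 = 50.75.
        z = (W - E[W]) / sqrt(Var[W]) = (14 - 18) / 7.1239 = -0.5615.
        Two-sided p = 2*Phi(z) = 0.574464.
Step 6: alpha = 0.05. fail to reject H0.

W+ = 22, W- = 14, W = min = 14, p = 0.574464, fail to reject H0.


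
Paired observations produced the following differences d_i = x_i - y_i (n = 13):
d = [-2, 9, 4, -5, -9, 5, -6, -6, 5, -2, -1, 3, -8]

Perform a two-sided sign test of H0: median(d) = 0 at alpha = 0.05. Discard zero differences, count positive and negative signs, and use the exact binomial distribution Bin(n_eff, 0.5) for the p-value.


Step 1: Discard zero differences. Original n = 13; n_eff = number of nonzero differences = 13.
Nonzero differences (with sign): -2, +9, +4, -5, -9, +5, -6, -6, +5, -2, -1, +3, -8
Step 2: Count signs: positive = 5, negative = 8.
Step 3: Under H0: P(positive) = 0.5, so the number of positives S ~ Bin(13, 0.5).
Step 4: Two-sided exact p-value = sum of Bin(13,0.5) probabilities at or below the observed probability = 0.581055.
Step 5: alpha = 0.05. fail to reject H0.

n_eff = 13, pos = 5, neg = 8, p = 0.581055, fail to reject H0.


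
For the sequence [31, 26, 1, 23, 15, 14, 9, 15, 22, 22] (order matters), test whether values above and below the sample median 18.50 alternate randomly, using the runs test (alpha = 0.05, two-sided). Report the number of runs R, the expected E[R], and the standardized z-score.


Step 1: Compute median = 18.50; label A = above, B = below.
Labels in order: AABABBBBAA  (n_A = 5, n_B = 5)
Step 2: Count runs R = 5.
Step 3: Under H0 (random ordering), E[R] = 2*n_A*n_B/(n_A+n_B) + 1 = 2*5*5/10 + 1 = 6.0000.
        Var[R] = 2*n_A*n_B*(2*n_A*n_B - n_A - n_B) / ((n_A+n_B)^2 * (n_A+n_B-1)) = 2000/900 = 2.2222.
        SD[R] = 1.4907.
Step 4: Continuity-corrected z = (R + 0.5 - E[R]) / SD[R] = (5 + 0.5 - 6.0000) / 1.4907 = -0.3354.
Step 5: Two-sided p-value via normal approximation = 2*(1 - Phi(|z|)) = 0.737316.
Step 6: alpha = 0.05. fail to reject H0.

R = 5, z = -0.3354, p = 0.737316, fail to reject H0.


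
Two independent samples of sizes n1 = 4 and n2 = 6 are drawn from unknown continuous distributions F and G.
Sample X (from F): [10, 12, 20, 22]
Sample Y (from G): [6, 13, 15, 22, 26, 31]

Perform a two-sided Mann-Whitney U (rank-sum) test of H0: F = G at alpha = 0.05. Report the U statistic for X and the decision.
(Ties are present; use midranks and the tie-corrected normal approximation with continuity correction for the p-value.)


Step 1: Combine and sort all 10 observations; assign midranks.
sorted (value, group): (6,Y), (10,X), (12,X), (13,Y), (15,Y), (20,X), (22,X), (22,Y), (26,Y), (31,Y)
ranks: 6->1, 10->2, 12->3, 13->4, 15->5, 20->6, 22->7.5, 22->7.5, 26->9, 31->10
Step 2: Rank sum for X: R1 = 2 + 3 + 6 + 7.5 = 18.5.
Step 3: U_X = R1 - n1(n1+1)/2 = 18.5 - 4*5/2 = 18.5 - 10 = 8.5.
       U_Y = n1*n2 - U_X = 24 - 8.5 = 15.5.
Step 4: Ties are present, so use the tie-corrected normal approximation (with continuity correction) for the p-value.
Step 5: p-value = 0.521166; compare to alpha = 0.05. fail to reject H0.

U_X = 8.5, p = 0.521166, fail to reject H0 at alpha = 0.05.


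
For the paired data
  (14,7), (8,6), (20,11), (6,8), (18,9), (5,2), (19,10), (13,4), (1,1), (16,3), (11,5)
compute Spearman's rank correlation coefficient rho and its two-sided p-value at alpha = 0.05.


Step 1: Rank x and y separately (midranks; no ties here).
rank(x): 14->7, 8->4, 20->11, 6->3, 18->9, 5->2, 19->10, 13->6, 1->1, 16->8, 11->5
rank(y): 7->7, 6->6, 11->11, 8->8, 9->9, 2->2, 10->10, 4->4, 1->1, 3->3, 5->5
Step 2: d_i = R_x(i) - R_y(i); compute d_i^2.
  (7-7)^2=0, (4-6)^2=4, (11-11)^2=0, (3-8)^2=25, (9-9)^2=0, (2-2)^2=0, (10-10)^2=0, (6-4)^2=4, (1-1)^2=0, (8-3)^2=25, (5-5)^2=0
sum(d^2) = 58.
Step 3: rho = 1 - 6*58 / (11*(11^2 - 1)) = 1 - 348/1320 = 0.736364.
Step 4: Under H0, t = rho * sqrt((n-2)/(1-rho^2)) = 3.2651 ~ t(9).
Step 5: Two-sided p-value from the t-distribution with 9 df = 0.009760.
Step 6: alpha = 0.05. reject H0.

rho = 0.7364, p = 0.009760, reject H0 at alpha = 0.05.


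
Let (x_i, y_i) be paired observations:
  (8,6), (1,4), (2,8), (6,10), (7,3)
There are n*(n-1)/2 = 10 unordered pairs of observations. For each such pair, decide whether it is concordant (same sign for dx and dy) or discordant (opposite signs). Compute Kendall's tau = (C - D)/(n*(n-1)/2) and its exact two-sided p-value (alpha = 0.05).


Step 1: Enumerate the 10 unordered pairs (i,j) with i<j and classify each by sign(x_j-x_i) * sign(y_j-y_i).
  (1,2):dx=-7,dy=-2->C; (1,3):dx=-6,dy=+2->D; (1,4):dx=-2,dy=+4->D; (1,5):dx=-1,dy=-3->C
  (2,3):dx=+1,dy=+4->C; (2,4):dx=+5,dy=+6->C; (2,5):dx=+6,dy=-1->D; (3,4):dx=+4,dy=+2->C
  (3,5):dx=+5,dy=-5->D; (4,5):dx=+1,dy=-7->D
Step 2: C = 5, D = 5, total pairs = 10.
Step 3: tau = (C - D)/(n(n-1)/2) = (5 - 5)/10 = 0.000000.
Step 4: Exact two-sided p-value (enumerate n! = 120 permutations of y under H0): p = 1.000000.
Step 5: alpha = 0.05. fail to reject H0.

tau_b = 0.0000 (C=5, D=5), p = 1.000000, fail to reject H0.


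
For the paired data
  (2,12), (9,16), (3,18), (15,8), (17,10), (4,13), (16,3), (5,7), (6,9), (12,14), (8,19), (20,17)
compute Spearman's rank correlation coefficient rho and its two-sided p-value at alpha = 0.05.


Step 1: Rank x and y separately (midranks; no ties here).
rank(x): 2->1, 9->7, 3->2, 15->9, 17->11, 4->3, 16->10, 5->4, 6->5, 12->8, 8->6, 20->12
rank(y): 12->6, 16->9, 18->11, 8->3, 10->5, 13->7, 3->1, 7->2, 9->4, 14->8, 19->12, 17->10
Step 2: d_i = R_x(i) - R_y(i); compute d_i^2.
  (1-6)^2=25, (7-9)^2=4, (2-11)^2=81, (9-3)^2=36, (11-5)^2=36, (3-7)^2=16, (10-1)^2=81, (4-2)^2=4, (5-4)^2=1, (8-8)^2=0, (6-12)^2=36, (12-10)^2=4
sum(d^2) = 324.
Step 3: rho = 1 - 6*324 / (12*(12^2 - 1)) = 1 - 1944/1716 = -0.132867.
Step 4: Under H0, t = rho * sqrt((n-2)/(1-rho^2)) = -0.4239 ~ t(10).
Step 5: Two-sided p-value from the t-distribution with 10 df = 0.680598.
Step 6: alpha = 0.05. fail to reject H0.

rho = -0.1329, p = 0.680598, fail to reject H0 at alpha = 0.05.
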